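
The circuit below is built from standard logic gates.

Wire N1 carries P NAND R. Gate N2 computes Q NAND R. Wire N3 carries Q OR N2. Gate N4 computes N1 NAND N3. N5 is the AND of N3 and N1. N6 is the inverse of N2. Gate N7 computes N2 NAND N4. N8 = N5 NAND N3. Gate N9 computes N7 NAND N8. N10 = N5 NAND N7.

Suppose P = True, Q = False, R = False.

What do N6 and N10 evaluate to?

N6 = False, N10 = False

N1 = P NAND R = True NAND False = True
N2 = Q NAND R = False NAND False = True
N3 = Q OR N2 = False OR True = True
N4 = N1 NAND N3 = True NAND True = False
N5 = N3 AND N1 = True AND True = True
N6 = NOT N2 = NOT True = False
N7 = N2 NAND N4 = True NAND False = True
N10 = N5 NAND N7 = True NAND True = False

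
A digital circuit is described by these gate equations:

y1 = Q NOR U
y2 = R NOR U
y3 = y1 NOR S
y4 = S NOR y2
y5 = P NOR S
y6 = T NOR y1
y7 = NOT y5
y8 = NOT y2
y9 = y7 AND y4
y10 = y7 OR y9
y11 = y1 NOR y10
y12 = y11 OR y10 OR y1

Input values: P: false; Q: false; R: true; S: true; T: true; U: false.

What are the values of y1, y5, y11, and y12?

y1 = Q NOR U = false NOR false = true
y2 = R NOR U = true NOR false = false
y4 = S NOR y2 = true NOR false = false
y5 = P NOR S = false NOR true = false
y7 = NOT y5 = NOT false = true
y9 = y7 AND y4 = true AND false = false
y10 = y7 OR y9 = true OR false = true
y11 = y1 NOR y10 = true NOR true = false
y12 = y11 OR y10 OR y1 = false OR true OR true = true

y1 = true  y5 = false  y11 = false  y12 = true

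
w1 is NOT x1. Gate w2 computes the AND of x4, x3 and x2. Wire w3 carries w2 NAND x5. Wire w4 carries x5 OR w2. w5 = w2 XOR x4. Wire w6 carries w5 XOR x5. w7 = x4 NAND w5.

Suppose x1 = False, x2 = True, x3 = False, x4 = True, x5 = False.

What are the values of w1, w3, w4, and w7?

w1 = NOT x1 = NOT False = True
w2 = x4 AND x3 AND x2 = True AND False AND True = False
w3 = w2 NAND x5 = False NAND False = True
w4 = x5 OR w2 = False OR False = False
w5 = w2 XOR x4 = False XOR True = True
w7 = x4 NAND w5 = True NAND True = False

w1 = True; w3 = True; w4 = False; w7 = False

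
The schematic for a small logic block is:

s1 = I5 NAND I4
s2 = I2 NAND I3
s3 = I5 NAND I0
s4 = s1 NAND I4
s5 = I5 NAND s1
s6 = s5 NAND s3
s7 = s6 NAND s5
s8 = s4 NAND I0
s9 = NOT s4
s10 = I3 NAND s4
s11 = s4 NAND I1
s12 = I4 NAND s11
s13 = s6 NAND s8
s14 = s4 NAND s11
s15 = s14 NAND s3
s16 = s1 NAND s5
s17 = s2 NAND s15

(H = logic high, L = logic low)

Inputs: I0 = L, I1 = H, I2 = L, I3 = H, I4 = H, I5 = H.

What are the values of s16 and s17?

s1 = I5 NAND I4 = H NAND H = L
s2 = I2 NAND I3 = L NAND H = H
s3 = I5 NAND I0 = H NAND L = H
s4 = s1 NAND I4 = L NAND H = H
s5 = I5 NAND s1 = H NAND L = H
s11 = s4 NAND I1 = H NAND H = L
s14 = s4 NAND s11 = H NAND L = H
s15 = s14 NAND s3 = H NAND H = L
s16 = s1 NAND s5 = L NAND H = H
s17 = s2 NAND s15 = H NAND L = H

s16 = H, s17 = H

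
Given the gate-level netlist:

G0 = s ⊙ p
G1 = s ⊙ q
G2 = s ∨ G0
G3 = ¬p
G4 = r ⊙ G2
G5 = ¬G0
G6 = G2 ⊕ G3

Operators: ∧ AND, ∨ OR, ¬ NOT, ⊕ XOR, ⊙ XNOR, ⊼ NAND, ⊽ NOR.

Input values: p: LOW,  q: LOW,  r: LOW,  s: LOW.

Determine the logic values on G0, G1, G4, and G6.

G0 = s XNOR p = LOW XNOR LOW = HIGH
G1 = s XNOR q = LOW XNOR LOW = HIGH
G2 = s OR G0 = LOW OR HIGH = HIGH
G3 = NOT p = NOT LOW = HIGH
G4 = r XNOR G2 = LOW XNOR HIGH = LOW
G6 = G2 XOR G3 = HIGH XOR HIGH = LOW

G0 = HIGH, G1 = HIGH, G4 = LOW, G6 = LOW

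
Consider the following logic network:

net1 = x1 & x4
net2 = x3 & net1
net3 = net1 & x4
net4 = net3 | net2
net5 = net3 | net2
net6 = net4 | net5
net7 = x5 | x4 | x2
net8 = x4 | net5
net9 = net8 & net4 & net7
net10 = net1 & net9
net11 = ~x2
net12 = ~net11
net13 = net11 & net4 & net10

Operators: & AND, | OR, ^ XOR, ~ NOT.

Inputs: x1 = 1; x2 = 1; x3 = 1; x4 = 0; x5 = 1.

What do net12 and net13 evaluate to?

net12 = 1; net13 = 0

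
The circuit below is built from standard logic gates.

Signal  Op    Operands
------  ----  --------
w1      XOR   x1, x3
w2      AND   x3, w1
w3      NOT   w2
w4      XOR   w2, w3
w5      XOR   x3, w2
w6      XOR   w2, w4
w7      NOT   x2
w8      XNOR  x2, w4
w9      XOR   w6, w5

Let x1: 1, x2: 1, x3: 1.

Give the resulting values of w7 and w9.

w7 = 0, w9 = 0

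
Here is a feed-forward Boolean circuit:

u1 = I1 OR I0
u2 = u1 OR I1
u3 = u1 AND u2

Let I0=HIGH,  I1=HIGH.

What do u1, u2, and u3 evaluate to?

u1 = I1 OR I0 = HIGH OR HIGH = HIGH
u2 = u1 OR I1 = HIGH OR HIGH = HIGH
u3 = u1 AND u2 = HIGH AND HIGH = HIGH

u1 = HIGH; u2 = HIGH; u3 = HIGH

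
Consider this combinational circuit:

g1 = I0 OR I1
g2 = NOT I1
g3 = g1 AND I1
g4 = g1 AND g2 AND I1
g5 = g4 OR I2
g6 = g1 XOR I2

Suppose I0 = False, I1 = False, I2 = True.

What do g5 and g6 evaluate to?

g1 = I0 OR I1 = False OR False = False
g2 = NOT I1 = NOT False = True
g4 = g1 AND g2 AND I1 = False AND True AND False = False
g5 = g4 OR I2 = False OR True = True
g6 = g1 XOR I2 = False XOR True = True

g5 = True  g6 = True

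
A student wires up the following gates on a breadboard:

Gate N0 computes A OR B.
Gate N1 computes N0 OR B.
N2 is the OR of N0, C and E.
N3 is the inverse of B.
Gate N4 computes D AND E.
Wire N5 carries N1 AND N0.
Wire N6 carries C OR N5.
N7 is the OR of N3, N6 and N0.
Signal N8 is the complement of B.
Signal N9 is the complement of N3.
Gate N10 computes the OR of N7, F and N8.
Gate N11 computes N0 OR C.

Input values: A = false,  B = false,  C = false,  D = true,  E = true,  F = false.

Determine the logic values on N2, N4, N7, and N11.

N2 = true  N4 = true  N7 = true  N11 = false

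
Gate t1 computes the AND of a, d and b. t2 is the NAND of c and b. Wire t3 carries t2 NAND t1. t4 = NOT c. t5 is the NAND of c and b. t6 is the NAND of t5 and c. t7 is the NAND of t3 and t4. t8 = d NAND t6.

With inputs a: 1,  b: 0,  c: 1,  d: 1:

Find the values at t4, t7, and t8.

t4 = 0, t7 = 1, t8 = 1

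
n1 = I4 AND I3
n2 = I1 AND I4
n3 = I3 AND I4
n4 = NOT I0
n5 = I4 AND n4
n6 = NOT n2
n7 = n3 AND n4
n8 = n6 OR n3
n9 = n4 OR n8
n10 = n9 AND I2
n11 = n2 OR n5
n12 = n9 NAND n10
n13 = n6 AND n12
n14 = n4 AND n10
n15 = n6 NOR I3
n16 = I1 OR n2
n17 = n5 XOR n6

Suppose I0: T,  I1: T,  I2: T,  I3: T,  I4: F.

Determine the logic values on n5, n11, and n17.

n2 = I1 AND I4 = T AND F = F
n4 = NOT I0 = NOT T = F
n5 = I4 AND n4 = F AND F = F
n6 = NOT n2 = NOT F = T
n11 = n2 OR n5 = F OR F = F
n17 = n5 XOR n6 = F XOR T = T

n5 = F; n11 = F; n17 = T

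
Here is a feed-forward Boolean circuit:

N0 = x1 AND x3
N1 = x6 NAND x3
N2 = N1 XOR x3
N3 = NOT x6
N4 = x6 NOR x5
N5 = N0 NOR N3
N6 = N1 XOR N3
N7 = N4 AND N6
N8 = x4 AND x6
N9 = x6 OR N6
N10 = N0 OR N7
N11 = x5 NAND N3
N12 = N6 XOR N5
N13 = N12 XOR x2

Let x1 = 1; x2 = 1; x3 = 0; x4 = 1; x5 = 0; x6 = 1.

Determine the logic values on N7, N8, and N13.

N0 = x1 AND x3 = 1 AND 0 = 0
N1 = x6 NAND x3 = 1 NAND 0 = 1
N3 = NOT x6 = NOT 1 = 0
N4 = x6 NOR x5 = 1 NOR 0 = 0
N5 = N0 NOR N3 = 0 NOR 0 = 1
N6 = N1 XOR N3 = 1 XOR 0 = 1
N7 = N4 AND N6 = 0 AND 1 = 0
N8 = x4 AND x6 = 1 AND 1 = 1
N12 = N6 XOR N5 = 1 XOR 1 = 0
N13 = N12 XOR x2 = 0 XOR 1 = 1

N7 = 0, N8 = 1, N13 = 1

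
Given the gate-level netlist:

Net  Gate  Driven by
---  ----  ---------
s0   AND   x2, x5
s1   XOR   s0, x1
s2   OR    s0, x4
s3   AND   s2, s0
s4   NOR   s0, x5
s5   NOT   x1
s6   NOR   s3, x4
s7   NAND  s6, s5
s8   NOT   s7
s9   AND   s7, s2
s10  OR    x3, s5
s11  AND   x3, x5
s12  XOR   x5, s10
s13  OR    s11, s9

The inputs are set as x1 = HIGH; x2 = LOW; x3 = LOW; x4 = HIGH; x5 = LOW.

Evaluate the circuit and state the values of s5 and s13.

s0 = x2 AND x5 = LOW AND LOW = LOW
s2 = s0 OR x4 = LOW OR HIGH = HIGH
s3 = s2 AND s0 = HIGH AND LOW = LOW
s5 = NOT x1 = NOT HIGH = LOW
s6 = s3 NOR x4 = LOW NOR HIGH = LOW
s7 = s6 NAND s5 = LOW NAND LOW = HIGH
s9 = s7 AND s2 = HIGH AND HIGH = HIGH
s11 = x3 AND x5 = LOW AND LOW = LOW
s13 = s11 OR s9 = LOW OR HIGH = HIGH

s5 = LOW, s13 = HIGH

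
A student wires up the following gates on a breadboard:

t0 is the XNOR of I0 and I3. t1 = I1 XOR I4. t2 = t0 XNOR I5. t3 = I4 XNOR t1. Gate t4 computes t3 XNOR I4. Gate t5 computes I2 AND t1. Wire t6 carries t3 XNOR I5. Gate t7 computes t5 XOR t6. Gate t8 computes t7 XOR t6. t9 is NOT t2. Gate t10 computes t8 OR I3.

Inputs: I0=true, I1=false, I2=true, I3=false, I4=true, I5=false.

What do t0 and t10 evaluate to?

t0 = false  t10 = true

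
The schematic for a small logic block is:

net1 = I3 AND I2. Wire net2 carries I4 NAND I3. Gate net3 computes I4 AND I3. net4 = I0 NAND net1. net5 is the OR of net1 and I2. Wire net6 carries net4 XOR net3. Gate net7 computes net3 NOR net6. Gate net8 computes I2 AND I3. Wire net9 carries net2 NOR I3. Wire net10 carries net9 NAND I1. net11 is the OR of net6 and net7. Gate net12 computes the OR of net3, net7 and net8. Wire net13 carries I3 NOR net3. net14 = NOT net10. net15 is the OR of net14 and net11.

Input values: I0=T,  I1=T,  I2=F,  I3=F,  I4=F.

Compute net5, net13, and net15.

net5 = F; net13 = T; net15 = T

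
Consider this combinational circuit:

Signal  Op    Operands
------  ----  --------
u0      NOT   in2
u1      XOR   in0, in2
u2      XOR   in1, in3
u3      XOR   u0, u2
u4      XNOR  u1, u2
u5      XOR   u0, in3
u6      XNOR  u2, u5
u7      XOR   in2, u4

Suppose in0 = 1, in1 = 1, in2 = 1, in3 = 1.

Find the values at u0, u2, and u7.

u0 = 0, u2 = 0, u7 = 0

u0 = NOT in2 = NOT 1 = 0
u1 = in0 XOR in2 = 1 XOR 1 = 0
u2 = in1 XOR in3 = 1 XOR 1 = 0
u4 = u1 XNOR u2 = 0 XNOR 0 = 1
u7 = in2 XOR u4 = 1 XOR 1 = 0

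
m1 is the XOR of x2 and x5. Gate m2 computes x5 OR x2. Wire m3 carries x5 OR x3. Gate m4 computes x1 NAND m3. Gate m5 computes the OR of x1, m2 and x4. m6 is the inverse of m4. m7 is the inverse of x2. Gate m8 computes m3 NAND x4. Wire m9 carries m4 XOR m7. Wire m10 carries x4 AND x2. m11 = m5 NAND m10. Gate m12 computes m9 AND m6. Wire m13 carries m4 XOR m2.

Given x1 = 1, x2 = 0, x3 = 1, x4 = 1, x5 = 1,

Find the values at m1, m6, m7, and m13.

m1 = 1; m6 = 1; m7 = 1; m13 = 1

m1 = x2 XOR x5 = 0 XOR 1 = 1
m2 = x5 OR x2 = 1 OR 0 = 1
m3 = x5 OR x3 = 1 OR 1 = 1
m4 = x1 NAND m3 = 1 NAND 1 = 0
m6 = NOT m4 = NOT 0 = 1
m7 = NOT x2 = NOT 0 = 1
m13 = m4 XOR m2 = 0 XOR 1 = 1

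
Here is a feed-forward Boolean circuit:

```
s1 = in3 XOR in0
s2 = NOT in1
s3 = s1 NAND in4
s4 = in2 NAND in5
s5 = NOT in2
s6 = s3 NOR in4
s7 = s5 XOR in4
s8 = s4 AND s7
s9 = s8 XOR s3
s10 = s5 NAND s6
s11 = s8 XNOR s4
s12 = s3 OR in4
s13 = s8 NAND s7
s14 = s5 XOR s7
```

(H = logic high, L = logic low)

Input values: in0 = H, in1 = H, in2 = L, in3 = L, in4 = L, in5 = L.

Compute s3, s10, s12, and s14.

s3 = H, s10 = H, s12 = H, s14 = L

s1 = in3 XOR in0 = L XOR H = H
s3 = s1 NAND in4 = H NAND L = H
s5 = NOT in2 = NOT L = H
s6 = s3 NOR in4 = H NOR L = L
s7 = s5 XOR in4 = H XOR L = H
s10 = s5 NAND s6 = H NAND L = H
s12 = s3 OR in4 = H OR L = H
s14 = s5 XOR s7 = H XOR H = L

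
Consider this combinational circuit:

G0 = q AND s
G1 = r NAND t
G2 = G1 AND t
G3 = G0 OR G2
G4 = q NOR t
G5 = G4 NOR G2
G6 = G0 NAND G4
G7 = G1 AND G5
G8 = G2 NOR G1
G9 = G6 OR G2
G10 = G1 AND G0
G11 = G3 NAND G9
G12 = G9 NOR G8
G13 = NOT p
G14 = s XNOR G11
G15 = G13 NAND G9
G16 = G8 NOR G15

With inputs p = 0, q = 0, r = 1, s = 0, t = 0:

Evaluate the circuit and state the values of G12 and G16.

G12 = 0  G16 = 1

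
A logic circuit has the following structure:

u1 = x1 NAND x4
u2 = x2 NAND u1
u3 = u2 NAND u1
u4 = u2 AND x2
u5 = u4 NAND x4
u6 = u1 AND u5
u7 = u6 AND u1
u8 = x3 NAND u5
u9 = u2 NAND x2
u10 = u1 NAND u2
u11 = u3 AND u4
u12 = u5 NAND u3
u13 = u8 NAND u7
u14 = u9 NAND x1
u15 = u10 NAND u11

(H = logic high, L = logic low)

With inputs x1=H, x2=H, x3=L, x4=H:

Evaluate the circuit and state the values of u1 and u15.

u1 = L, u15 = L

u1 = x1 NAND x4 = H NAND H = L
u2 = x2 NAND u1 = H NAND L = H
u3 = u2 NAND u1 = H NAND L = H
u4 = u2 AND x2 = H AND H = H
u10 = u1 NAND u2 = L NAND H = H
u11 = u3 AND u4 = H AND H = H
u15 = u10 NAND u11 = H NAND H = L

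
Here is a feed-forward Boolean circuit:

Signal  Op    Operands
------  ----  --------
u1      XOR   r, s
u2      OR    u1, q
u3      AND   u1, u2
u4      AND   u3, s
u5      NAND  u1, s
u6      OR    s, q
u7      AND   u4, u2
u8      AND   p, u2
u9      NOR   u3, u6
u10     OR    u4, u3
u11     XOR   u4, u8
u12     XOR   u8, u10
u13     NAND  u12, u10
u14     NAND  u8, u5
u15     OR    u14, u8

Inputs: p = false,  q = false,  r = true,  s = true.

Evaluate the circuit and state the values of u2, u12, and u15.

u1 = r XOR s = true XOR true = false
u2 = u1 OR q = false OR false = false
u3 = u1 AND u2 = false AND false = false
u4 = u3 AND s = false AND true = false
u5 = u1 NAND s = false NAND true = true
u8 = p AND u2 = false AND false = false
u10 = u4 OR u3 = false OR false = false
u12 = u8 XOR u10 = false XOR false = false
u14 = u8 NAND u5 = false NAND true = true
u15 = u14 OR u8 = true OR false = true

u2 = false  u12 = false  u15 = true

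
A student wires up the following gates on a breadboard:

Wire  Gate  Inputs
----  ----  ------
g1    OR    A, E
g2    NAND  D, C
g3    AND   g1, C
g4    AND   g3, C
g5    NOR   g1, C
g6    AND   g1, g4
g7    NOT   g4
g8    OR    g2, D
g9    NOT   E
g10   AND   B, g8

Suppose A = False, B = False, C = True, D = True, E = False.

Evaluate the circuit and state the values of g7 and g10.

g1 = A OR E = False OR False = False
g2 = D NAND C = True NAND True = False
g3 = g1 AND C = False AND True = False
g4 = g3 AND C = False AND True = False
g7 = NOT g4 = NOT False = True
g8 = g2 OR D = False OR True = True
g10 = B AND g8 = False AND True = False

g7 = True, g10 = False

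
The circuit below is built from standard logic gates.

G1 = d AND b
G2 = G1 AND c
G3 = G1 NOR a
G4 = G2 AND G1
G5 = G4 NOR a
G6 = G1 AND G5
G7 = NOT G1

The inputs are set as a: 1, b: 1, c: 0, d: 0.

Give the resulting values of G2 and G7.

G2 = 0; G7 = 1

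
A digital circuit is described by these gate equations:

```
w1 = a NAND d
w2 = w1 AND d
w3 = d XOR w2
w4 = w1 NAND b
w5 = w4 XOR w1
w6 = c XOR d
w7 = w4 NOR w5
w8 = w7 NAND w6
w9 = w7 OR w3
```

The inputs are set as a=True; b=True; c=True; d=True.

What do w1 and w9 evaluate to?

w1 = a NAND d = True NAND True = False
w2 = w1 AND d = False AND True = False
w3 = d XOR w2 = True XOR False = True
w4 = w1 NAND b = False NAND True = True
w5 = w4 XOR w1 = True XOR False = True
w7 = w4 NOR w5 = True NOR True = False
w9 = w7 OR w3 = False OR True = True

w1 = False, w9 = True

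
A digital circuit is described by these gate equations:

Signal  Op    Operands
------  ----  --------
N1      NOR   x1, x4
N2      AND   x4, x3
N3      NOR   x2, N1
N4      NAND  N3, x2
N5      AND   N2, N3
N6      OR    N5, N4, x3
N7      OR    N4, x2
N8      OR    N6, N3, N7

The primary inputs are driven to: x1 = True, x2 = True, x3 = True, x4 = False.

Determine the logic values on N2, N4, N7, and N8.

N1 = x1 NOR x4 = True NOR False = False
N2 = x4 AND x3 = False AND True = False
N3 = x2 NOR N1 = True NOR False = False
N4 = N3 NAND x2 = False NAND True = True
N5 = N2 AND N3 = False AND False = False
N6 = N5 OR N4 OR x3 = False OR True OR True = True
N7 = N4 OR x2 = True OR True = True
N8 = N6 OR N3 OR N7 = True OR False OR True = True

N2 = False, N4 = True, N7 = True, N8 = True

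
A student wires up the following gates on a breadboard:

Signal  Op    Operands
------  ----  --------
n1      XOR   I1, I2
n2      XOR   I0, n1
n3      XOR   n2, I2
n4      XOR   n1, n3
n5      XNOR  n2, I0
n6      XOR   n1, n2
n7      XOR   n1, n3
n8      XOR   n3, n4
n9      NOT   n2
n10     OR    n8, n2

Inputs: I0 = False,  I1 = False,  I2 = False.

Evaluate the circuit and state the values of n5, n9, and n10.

n1 = I1 XOR I2 = False XOR False = False
n2 = I0 XOR n1 = False XOR False = False
n3 = n2 XOR I2 = False XOR False = False
n4 = n1 XOR n3 = False XOR False = False
n5 = n2 XNOR I0 = False XNOR False = True
n8 = n3 XOR n4 = False XOR False = False
n9 = NOT n2 = NOT False = True
n10 = n8 OR n2 = False OR False = False

n5 = True  n9 = True  n10 = False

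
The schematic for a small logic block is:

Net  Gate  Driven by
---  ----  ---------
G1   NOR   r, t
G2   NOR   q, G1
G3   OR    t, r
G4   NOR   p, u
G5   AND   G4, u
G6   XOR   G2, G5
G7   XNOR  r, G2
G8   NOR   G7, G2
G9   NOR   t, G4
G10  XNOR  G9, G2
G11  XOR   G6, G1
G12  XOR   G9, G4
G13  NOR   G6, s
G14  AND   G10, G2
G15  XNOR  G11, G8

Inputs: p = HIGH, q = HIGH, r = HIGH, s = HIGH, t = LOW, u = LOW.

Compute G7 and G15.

G7 = LOW  G15 = LOW

G1 = r NOR t = HIGH NOR LOW = LOW
G2 = q NOR G1 = HIGH NOR LOW = LOW
G4 = p NOR u = HIGH NOR LOW = LOW
G5 = G4 AND u = LOW AND LOW = LOW
G6 = G2 XOR G5 = LOW XOR LOW = LOW
G7 = r XNOR G2 = HIGH XNOR LOW = LOW
G8 = G7 NOR G2 = LOW NOR LOW = HIGH
G11 = G6 XOR G1 = LOW XOR LOW = LOW
G15 = G11 XNOR G8 = LOW XNOR HIGH = LOW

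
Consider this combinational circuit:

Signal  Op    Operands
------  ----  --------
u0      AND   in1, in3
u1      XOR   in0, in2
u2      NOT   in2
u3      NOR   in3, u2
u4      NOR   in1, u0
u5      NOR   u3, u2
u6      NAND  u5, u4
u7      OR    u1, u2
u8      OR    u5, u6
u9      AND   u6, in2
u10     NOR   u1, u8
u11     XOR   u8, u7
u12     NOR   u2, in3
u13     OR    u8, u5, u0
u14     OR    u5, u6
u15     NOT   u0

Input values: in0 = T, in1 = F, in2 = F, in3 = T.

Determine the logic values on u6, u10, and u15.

u0 = in1 AND in3 = F AND T = F
u1 = in0 XOR in2 = T XOR F = T
u2 = NOT in2 = NOT F = T
u3 = in3 NOR u2 = T NOR T = F
u4 = in1 NOR u0 = F NOR F = T
u5 = u3 NOR u2 = F NOR T = F
u6 = u5 NAND u4 = F NAND T = T
u8 = u5 OR u6 = F OR T = T
u10 = u1 NOR u8 = T NOR T = F
u15 = NOT u0 = NOT F = T

u6 = T, u10 = F, u15 = T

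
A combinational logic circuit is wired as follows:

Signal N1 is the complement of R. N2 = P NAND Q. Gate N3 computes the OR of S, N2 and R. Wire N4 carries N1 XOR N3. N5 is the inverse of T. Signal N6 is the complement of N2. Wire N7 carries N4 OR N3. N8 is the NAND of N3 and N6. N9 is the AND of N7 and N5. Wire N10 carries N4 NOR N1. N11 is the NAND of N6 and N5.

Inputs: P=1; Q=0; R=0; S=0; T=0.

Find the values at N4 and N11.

N4 = 0, N11 = 1

N1 = NOT R = NOT 0 = 1
N2 = P NAND Q = 1 NAND 0 = 1
N3 = S OR N2 OR R = 0 OR 1 OR 0 = 1
N4 = N1 XOR N3 = 1 XOR 1 = 0
N5 = NOT T = NOT 0 = 1
N6 = NOT N2 = NOT 1 = 0
N11 = N6 NAND N5 = 0 NAND 1 = 1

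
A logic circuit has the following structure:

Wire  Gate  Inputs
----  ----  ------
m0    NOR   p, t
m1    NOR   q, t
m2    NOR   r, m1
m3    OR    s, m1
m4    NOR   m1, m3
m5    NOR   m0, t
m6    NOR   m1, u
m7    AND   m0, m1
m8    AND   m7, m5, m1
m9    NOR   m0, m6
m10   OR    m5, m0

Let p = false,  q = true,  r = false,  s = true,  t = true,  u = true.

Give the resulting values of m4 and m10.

m4 = false, m10 = false

m0 = p NOR t = false NOR true = false
m1 = q NOR t = true NOR true = false
m3 = s OR m1 = true OR false = true
m4 = m1 NOR m3 = false NOR true = false
m5 = m0 NOR t = false NOR true = false
m10 = m5 OR m0 = false OR false = false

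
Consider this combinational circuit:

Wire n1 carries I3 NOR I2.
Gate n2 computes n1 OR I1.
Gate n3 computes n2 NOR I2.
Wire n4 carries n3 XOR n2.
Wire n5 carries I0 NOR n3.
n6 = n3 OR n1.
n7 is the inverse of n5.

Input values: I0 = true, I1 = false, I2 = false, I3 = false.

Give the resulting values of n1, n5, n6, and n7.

n1 = I3 NOR I2 = false NOR false = true
n2 = n1 OR I1 = true OR false = true
n3 = n2 NOR I2 = true NOR false = false
n5 = I0 NOR n3 = true NOR false = false
n6 = n3 OR n1 = false OR true = true
n7 = NOT n5 = NOT false = true

n1 = true  n5 = false  n6 = true  n7 = true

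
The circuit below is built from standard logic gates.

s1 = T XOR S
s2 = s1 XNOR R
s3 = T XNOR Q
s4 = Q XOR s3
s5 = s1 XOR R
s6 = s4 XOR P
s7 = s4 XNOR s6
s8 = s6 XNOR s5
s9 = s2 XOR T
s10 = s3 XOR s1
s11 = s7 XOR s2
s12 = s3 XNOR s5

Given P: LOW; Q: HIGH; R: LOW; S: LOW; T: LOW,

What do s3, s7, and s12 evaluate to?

s1 = T XOR S = LOW XOR LOW = LOW
s3 = T XNOR Q = LOW XNOR HIGH = LOW
s4 = Q XOR s3 = HIGH XOR LOW = HIGH
s5 = s1 XOR R = LOW XOR LOW = LOW
s6 = s4 XOR P = HIGH XOR LOW = HIGH
s7 = s4 XNOR s6 = HIGH XNOR HIGH = HIGH
s12 = s3 XNOR s5 = LOW XNOR LOW = HIGH

s3 = LOW, s7 = HIGH, s12 = HIGH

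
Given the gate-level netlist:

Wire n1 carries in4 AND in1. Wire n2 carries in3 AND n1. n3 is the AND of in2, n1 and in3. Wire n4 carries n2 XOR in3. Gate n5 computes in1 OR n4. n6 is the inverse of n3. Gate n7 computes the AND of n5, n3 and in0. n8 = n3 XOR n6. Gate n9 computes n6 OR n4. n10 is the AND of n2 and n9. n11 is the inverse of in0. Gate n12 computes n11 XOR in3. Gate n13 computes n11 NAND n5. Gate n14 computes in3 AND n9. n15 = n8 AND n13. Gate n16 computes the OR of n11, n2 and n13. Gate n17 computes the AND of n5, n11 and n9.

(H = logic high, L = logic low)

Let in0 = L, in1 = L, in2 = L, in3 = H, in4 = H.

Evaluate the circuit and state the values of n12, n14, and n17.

n1 = in4 AND in1 = H AND L = L
n2 = in3 AND n1 = H AND L = L
n3 = in2 AND n1 AND in3 = L AND L AND H = L
n4 = n2 XOR in3 = L XOR H = H
n5 = in1 OR n4 = L OR H = H
n6 = NOT n3 = NOT L = H
n9 = n6 OR n4 = H OR H = H
n11 = NOT in0 = NOT L = H
n12 = n11 XOR in3 = H XOR H = L
n14 = in3 AND n9 = H AND H = H
n17 = n5 AND n11 AND n9 = H AND H AND H = H

n12 = L, n14 = H, n17 = H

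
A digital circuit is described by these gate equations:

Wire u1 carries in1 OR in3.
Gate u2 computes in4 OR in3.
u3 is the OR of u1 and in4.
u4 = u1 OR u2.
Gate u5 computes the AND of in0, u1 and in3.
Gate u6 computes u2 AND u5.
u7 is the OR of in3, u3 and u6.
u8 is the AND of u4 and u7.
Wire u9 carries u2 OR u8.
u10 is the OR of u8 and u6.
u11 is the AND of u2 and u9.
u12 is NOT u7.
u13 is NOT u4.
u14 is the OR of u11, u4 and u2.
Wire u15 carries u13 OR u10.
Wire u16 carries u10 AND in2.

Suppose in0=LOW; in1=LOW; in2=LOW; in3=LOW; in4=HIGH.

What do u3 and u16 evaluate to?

u1 = in1 OR in3 = LOW OR LOW = LOW
u2 = in4 OR in3 = HIGH OR LOW = HIGH
u3 = u1 OR in4 = LOW OR HIGH = HIGH
u4 = u1 OR u2 = LOW OR HIGH = HIGH
u5 = in0 AND u1 AND in3 = LOW AND LOW AND LOW = LOW
u6 = u2 AND u5 = HIGH AND LOW = LOW
u7 = in3 OR u3 OR u6 = LOW OR HIGH OR LOW = HIGH
u8 = u4 AND u7 = HIGH AND HIGH = HIGH
u10 = u8 OR u6 = HIGH OR LOW = HIGH
u16 = u10 AND in2 = HIGH AND LOW = LOW

u3 = HIGH, u16 = LOW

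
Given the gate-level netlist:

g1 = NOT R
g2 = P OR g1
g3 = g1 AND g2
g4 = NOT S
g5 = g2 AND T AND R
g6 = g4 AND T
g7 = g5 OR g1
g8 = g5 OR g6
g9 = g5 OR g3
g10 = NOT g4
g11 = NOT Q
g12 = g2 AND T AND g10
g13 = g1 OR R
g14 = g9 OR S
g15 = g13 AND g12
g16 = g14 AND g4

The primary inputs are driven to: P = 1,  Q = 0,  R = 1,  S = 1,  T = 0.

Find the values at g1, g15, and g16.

g1 = 0, g15 = 0, g16 = 0

g1 = NOT R = NOT 1 = 0
g2 = P OR g1 = 1 OR 0 = 1
g3 = g1 AND g2 = 0 AND 1 = 0
g4 = NOT S = NOT 1 = 0
g5 = g2 AND T AND R = 1 AND 0 AND 1 = 0
g9 = g5 OR g3 = 0 OR 0 = 0
g10 = NOT g4 = NOT 0 = 1
g12 = g2 AND T AND g10 = 1 AND 0 AND 1 = 0
g13 = g1 OR R = 0 OR 1 = 1
g14 = g9 OR S = 0 OR 1 = 1
g15 = g13 AND g12 = 1 AND 0 = 0
g16 = g14 AND g4 = 1 AND 0 = 0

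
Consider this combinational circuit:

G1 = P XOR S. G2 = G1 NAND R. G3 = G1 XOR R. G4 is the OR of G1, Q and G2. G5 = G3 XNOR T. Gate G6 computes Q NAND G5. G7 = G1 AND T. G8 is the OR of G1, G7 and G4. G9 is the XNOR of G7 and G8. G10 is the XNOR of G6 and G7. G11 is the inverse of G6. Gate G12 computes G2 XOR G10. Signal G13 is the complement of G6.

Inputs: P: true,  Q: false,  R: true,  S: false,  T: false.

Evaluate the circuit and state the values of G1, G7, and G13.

G1 = true; G7 = false; G13 = false

G1 = P XOR S = true XOR false = true
G3 = G1 XOR R = true XOR true = false
G5 = G3 XNOR T = false XNOR false = true
G6 = Q NAND G5 = false NAND true = true
G7 = G1 AND T = true AND false = false
G13 = NOT G6 = NOT true = false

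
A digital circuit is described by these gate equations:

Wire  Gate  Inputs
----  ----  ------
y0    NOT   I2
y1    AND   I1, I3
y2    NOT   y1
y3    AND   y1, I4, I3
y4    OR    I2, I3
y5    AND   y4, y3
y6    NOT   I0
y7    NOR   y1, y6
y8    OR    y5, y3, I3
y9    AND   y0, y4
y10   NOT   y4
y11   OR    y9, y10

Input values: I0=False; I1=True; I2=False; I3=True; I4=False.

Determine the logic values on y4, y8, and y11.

y4 = True; y8 = True; y11 = True

y0 = NOT I2 = NOT False = True
y1 = I1 AND I3 = True AND True = True
y3 = y1 AND I4 AND I3 = True AND False AND True = False
y4 = I2 OR I3 = False OR True = True
y5 = y4 AND y3 = True AND False = False
y8 = y5 OR y3 OR I3 = False OR False OR True = True
y9 = y0 AND y4 = True AND True = True
y10 = NOT y4 = NOT True = False
y11 = y9 OR y10 = True OR False = True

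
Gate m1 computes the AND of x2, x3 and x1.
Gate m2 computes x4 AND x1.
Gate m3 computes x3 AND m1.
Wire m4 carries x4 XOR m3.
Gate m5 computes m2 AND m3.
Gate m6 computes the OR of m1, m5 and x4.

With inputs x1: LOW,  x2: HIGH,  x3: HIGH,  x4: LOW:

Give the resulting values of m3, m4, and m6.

m1 = x2 AND x3 AND x1 = HIGH AND HIGH AND LOW = LOW
m2 = x4 AND x1 = LOW AND LOW = LOW
m3 = x3 AND m1 = HIGH AND LOW = LOW
m4 = x4 XOR m3 = LOW XOR LOW = LOW
m5 = m2 AND m3 = LOW AND LOW = LOW
m6 = m1 OR m5 OR x4 = LOW OR LOW OR LOW = LOW

m3 = LOW  m4 = LOW  m6 = LOW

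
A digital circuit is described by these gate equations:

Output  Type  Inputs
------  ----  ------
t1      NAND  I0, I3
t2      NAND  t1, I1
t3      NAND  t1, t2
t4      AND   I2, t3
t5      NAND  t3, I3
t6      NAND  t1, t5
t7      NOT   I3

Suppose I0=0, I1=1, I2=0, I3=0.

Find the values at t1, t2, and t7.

t1 = 1; t2 = 0; t7 = 1

t1 = I0 NAND I3 = 0 NAND 0 = 1
t2 = t1 NAND I1 = 1 NAND 1 = 0
t7 = NOT I3 = NOT 0 = 1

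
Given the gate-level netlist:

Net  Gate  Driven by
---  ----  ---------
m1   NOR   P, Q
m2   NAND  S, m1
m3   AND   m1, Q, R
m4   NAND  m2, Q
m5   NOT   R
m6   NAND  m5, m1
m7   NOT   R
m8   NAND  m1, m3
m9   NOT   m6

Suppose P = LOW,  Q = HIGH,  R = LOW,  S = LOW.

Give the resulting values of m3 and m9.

m3 = LOW; m9 = LOW

m1 = P NOR Q = LOW NOR HIGH = LOW
m3 = m1 AND Q AND R = LOW AND HIGH AND LOW = LOW
m5 = NOT R = NOT LOW = HIGH
m6 = m5 NAND m1 = HIGH NAND LOW = HIGH
m9 = NOT m6 = NOT HIGH = LOW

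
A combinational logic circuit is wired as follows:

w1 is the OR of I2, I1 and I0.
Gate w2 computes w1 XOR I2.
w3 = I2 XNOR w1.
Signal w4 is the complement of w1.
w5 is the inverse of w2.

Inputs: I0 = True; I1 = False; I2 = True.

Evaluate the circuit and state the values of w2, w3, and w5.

w2 = False, w3 = True, w5 = True

w1 = I2 OR I1 OR I0 = True OR False OR True = True
w2 = w1 XOR I2 = True XOR True = False
w3 = I2 XNOR w1 = True XNOR True = True
w5 = NOT w2 = NOT False = True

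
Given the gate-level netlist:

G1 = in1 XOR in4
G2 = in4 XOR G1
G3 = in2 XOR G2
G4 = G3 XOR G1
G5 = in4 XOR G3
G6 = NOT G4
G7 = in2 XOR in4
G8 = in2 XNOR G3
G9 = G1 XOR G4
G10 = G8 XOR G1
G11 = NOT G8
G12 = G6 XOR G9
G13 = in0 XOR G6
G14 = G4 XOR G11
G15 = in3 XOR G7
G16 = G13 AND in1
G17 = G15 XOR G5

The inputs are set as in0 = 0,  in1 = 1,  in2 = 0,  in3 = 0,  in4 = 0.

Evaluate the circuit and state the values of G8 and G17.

G1 = in1 XOR in4 = 1 XOR 0 = 1
G2 = in4 XOR G1 = 0 XOR 1 = 1
G3 = in2 XOR G2 = 0 XOR 1 = 1
G5 = in4 XOR G3 = 0 XOR 1 = 1
G7 = in2 XOR in4 = 0 XOR 0 = 0
G8 = in2 XNOR G3 = 0 XNOR 1 = 0
G15 = in3 XOR G7 = 0 XOR 0 = 0
G17 = G15 XOR G5 = 0 XOR 1 = 1

G8 = 0  G17 = 1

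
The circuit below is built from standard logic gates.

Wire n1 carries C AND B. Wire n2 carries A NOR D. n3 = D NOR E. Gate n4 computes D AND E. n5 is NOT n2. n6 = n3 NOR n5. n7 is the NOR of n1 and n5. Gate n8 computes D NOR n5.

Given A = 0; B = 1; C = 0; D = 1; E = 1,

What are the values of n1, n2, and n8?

n1 = C AND B = 0 AND 1 = 0
n2 = A NOR D = 0 NOR 1 = 0
n5 = NOT n2 = NOT 0 = 1
n8 = D NOR n5 = 1 NOR 1 = 0

n1 = 0; n2 = 0; n8 = 0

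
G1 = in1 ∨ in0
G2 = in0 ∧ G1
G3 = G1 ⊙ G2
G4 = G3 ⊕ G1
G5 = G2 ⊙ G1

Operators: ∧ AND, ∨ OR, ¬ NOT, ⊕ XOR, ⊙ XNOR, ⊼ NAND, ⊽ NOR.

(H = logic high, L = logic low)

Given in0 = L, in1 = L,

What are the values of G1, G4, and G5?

G1 = L, G4 = H, G5 = H

G1 = in1 OR in0 = L OR L = L
G2 = in0 AND G1 = L AND L = L
G3 = G1 XNOR G2 = L XNOR L = H
G4 = G3 XOR G1 = H XOR L = H
G5 = G2 XNOR G1 = L XNOR L = H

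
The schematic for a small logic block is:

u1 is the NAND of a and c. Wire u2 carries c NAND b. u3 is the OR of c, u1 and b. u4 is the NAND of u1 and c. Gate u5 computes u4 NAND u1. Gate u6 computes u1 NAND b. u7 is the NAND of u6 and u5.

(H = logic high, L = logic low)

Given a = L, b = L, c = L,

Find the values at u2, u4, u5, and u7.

u2 = H, u4 = H, u5 = L, u7 = H

u1 = a NAND c = L NAND L = H
u2 = c NAND b = L NAND L = H
u4 = u1 NAND c = H NAND L = H
u5 = u4 NAND u1 = H NAND H = L
u6 = u1 NAND b = H NAND L = H
u7 = u6 NAND u5 = H NAND L = H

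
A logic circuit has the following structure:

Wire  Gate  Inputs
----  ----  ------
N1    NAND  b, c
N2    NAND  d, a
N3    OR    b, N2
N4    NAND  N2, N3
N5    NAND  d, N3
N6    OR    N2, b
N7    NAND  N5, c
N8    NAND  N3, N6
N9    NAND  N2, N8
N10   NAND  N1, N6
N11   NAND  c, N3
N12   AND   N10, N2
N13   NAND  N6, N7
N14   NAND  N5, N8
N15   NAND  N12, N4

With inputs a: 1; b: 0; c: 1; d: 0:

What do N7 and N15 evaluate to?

N7 = 0; N15 = 1

N1 = b NAND c = 0 NAND 1 = 1
N2 = d NAND a = 0 NAND 1 = 1
N3 = b OR N2 = 0 OR 1 = 1
N4 = N2 NAND N3 = 1 NAND 1 = 0
N5 = d NAND N3 = 0 NAND 1 = 1
N6 = N2 OR b = 1 OR 0 = 1
N7 = N5 NAND c = 1 NAND 1 = 0
N10 = N1 NAND N6 = 1 NAND 1 = 0
N12 = N10 AND N2 = 0 AND 1 = 0
N15 = N12 NAND N4 = 0 NAND 0 = 1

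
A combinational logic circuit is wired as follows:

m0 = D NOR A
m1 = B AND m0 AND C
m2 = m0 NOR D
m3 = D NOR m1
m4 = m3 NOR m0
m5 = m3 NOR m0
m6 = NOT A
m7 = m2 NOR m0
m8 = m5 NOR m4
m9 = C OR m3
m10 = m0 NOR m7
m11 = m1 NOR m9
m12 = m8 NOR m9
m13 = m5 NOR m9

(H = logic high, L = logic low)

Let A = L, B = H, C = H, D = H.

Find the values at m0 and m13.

m0 = L  m13 = L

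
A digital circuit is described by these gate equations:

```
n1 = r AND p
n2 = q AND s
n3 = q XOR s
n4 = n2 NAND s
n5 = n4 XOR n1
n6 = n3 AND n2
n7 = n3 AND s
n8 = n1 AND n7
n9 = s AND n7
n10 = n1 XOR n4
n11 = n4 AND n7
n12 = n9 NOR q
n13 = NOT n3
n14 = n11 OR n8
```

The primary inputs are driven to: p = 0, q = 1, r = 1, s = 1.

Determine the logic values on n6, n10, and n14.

n1 = r AND p = 1 AND 0 = 0
n2 = q AND s = 1 AND 1 = 1
n3 = q XOR s = 1 XOR 1 = 0
n4 = n2 NAND s = 1 NAND 1 = 0
n6 = n3 AND n2 = 0 AND 1 = 0
n7 = n3 AND s = 0 AND 1 = 0
n8 = n1 AND n7 = 0 AND 0 = 0
n10 = n1 XOR n4 = 0 XOR 0 = 0
n11 = n4 AND n7 = 0 AND 0 = 0
n14 = n11 OR n8 = 0 OR 0 = 0

n6 = 0, n10 = 0, n14 = 0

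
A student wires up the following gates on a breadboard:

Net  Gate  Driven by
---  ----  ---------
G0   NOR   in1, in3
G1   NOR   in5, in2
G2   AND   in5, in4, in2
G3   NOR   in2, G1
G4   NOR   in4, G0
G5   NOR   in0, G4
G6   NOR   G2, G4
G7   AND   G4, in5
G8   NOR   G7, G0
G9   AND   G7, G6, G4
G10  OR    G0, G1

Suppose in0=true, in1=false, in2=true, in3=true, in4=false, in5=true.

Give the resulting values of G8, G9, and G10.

G8 = false, G9 = false, G10 = false

G0 = in1 NOR in3 = false NOR true = false
G1 = in5 NOR in2 = true NOR true = false
G2 = in5 AND in4 AND in2 = true AND false AND true = false
G4 = in4 NOR G0 = false NOR false = true
G6 = G2 NOR G4 = false NOR true = false
G7 = G4 AND in5 = true AND true = true
G8 = G7 NOR G0 = true NOR false = false
G9 = G7 AND G6 AND G4 = true AND false AND true = false
G10 = G0 OR G1 = false OR false = false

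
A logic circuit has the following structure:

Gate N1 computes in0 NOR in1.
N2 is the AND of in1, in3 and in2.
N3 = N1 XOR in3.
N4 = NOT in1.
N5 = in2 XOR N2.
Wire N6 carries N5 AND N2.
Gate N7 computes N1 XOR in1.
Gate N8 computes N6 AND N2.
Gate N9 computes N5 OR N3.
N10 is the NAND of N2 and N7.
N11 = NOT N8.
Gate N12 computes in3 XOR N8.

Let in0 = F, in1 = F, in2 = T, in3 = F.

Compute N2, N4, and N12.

N2 = F  N4 = T  N12 = F

N2 = in1 AND in3 AND in2 = F AND F AND T = F
N4 = NOT in1 = NOT F = T
N5 = in2 XOR N2 = T XOR F = T
N6 = N5 AND N2 = T AND F = F
N8 = N6 AND N2 = F AND F = F
N12 = in3 XOR N8 = F XOR F = F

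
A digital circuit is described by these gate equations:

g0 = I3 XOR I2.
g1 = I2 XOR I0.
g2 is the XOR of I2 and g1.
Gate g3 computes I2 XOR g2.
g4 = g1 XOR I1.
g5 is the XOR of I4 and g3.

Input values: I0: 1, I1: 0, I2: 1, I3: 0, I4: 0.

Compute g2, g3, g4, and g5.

g2 = 1, g3 = 0, g4 = 0, g5 = 0

g1 = I2 XOR I0 = 1 XOR 1 = 0
g2 = I2 XOR g1 = 1 XOR 0 = 1
g3 = I2 XOR g2 = 1 XOR 1 = 0
g4 = g1 XOR I1 = 0 XOR 0 = 0
g5 = I4 XOR g3 = 0 XOR 0 = 0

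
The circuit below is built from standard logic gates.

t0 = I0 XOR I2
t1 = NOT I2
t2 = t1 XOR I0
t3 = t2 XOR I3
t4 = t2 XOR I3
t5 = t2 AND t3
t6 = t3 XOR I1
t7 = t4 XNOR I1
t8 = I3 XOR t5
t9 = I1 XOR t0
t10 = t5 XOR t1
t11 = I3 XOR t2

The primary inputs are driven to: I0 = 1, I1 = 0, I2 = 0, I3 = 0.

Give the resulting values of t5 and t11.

t5 = 0  t11 = 0

t1 = NOT I2 = NOT 0 = 1
t2 = t1 XOR I0 = 1 XOR 1 = 0
t3 = t2 XOR I3 = 0 XOR 0 = 0
t5 = t2 AND t3 = 0 AND 0 = 0
t11 = I3 XOR t2 = 0 XOR 0 = 0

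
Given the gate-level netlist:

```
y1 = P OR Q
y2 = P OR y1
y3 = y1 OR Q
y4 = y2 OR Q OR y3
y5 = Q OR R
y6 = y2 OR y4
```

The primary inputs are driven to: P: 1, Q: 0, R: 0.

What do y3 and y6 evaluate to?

y3 = 1; y6 = 1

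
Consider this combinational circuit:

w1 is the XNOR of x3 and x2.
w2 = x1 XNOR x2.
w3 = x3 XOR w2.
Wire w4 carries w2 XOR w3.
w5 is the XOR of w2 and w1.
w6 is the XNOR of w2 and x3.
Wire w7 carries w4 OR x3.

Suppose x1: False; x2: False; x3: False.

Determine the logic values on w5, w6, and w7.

w5 = False, w6 = False, w7 = False

w1 = x3 XNOR x2 = False XNOR False = True
w2 = x1 XNOR x2 = False XNOR False = True
w3 = x3 XOR w2 = False XOR True = True
w4 = w2 XOR w3 = True XOR True = False
w5 = w2 XOR w1 = True XOR True = False
w6 = w2 XNOR x3 = True XNOR False = False
w7 = w4 OR x3 = False OR False = False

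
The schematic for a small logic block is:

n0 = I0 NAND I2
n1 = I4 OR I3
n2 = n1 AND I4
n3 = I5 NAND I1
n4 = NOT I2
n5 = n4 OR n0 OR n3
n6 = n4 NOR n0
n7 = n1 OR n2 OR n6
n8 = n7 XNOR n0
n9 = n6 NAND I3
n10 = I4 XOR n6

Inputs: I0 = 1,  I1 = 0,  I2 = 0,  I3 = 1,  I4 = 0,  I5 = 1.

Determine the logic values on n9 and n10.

n9 = 1, n10 = 0

n0 = I0 NAND I2 = 1 NAND 0 = 1
n4 = NOT I2 = NOT 0 = 1
n6 = n4 NOR n0 = 1 NOR 1 = 0
n9 = n6 NAND I3 = 0 NAND 1 = 1
n10 = I4 XOR n6 = 0 XOR 0 = 0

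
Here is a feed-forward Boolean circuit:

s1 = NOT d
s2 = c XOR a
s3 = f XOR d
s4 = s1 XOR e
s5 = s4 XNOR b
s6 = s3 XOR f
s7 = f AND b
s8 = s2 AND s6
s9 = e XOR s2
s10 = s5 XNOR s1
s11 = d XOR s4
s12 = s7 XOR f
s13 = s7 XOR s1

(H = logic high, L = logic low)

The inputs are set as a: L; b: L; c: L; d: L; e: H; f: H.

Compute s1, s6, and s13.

s1 = NOT d = NOT L = H
s3 = f XOR d = H XOR L = H
s6 = s3 XOR f = H XOR H = L
s7 = f AND b = H AND L = L
s13 = s7 XOR s1 = L XOR H = H

s1 = H  s6 = L  s13 = H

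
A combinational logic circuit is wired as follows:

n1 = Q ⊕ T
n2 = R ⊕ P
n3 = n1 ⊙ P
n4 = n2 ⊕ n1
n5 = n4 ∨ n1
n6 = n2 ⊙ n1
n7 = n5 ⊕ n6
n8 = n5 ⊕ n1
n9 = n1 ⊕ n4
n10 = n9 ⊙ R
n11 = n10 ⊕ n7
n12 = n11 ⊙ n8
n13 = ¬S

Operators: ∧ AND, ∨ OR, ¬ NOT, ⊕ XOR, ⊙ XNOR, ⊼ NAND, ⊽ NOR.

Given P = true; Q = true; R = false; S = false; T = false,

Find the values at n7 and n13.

n7 = false, n13 = true

n1 = Q XOR T = true XOR false = true
n2 = R XOR P = false XOR true = true
n4 = n2 XOR n1 = true XOR true = false
n5 = n4 OR n1 = false OR true = true
n6 = n2 XNOR n1 = true XNOR true = true
n7 = n5 XOR n6 = true XOR true = false
n13 = NOT S = NOT false = true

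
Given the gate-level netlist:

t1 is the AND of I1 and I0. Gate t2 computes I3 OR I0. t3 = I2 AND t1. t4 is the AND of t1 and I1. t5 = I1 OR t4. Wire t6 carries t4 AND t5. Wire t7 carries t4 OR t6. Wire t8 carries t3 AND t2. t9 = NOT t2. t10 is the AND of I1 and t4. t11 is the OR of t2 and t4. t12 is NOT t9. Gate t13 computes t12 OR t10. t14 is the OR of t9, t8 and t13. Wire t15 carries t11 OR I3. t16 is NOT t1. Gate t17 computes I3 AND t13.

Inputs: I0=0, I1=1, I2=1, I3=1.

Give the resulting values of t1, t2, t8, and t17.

t1 = 0, t2 = 1, t8 = 0, t17 = 1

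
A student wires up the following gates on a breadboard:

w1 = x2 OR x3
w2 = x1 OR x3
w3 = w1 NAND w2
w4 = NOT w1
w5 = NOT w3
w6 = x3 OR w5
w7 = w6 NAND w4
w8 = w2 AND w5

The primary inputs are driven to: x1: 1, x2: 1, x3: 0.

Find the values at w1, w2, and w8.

w1 = x2 OR x3 = 1 OR 0 = 1
w2 = x1 OR x3 = 1 OR 0 = 1
w3 = w1 NAND w2 = 1 NAND 1 = 0
w5 = NOT w3 = NOT 0 = 1
w8 = w2 AND w5 = 1 AND 1 = 1

w1 = 1, w2 = 1, w8 = 1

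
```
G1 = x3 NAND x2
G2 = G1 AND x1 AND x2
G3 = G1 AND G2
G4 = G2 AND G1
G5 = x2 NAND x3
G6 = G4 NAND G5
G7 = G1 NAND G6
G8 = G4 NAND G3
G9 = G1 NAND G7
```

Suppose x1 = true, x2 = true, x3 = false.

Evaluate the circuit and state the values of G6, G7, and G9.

G6 = false; G7 = true; G9 = false

G1 = x3 NAND x2 = false NAND true = true
G2 = G1 AND x1 AND x2 = true AND true AND true = true
G4 = G2 AND G1 = true AND true = true
G5 = x2 NAND x3 = true NAND false = true
G6 = G4 NAND G5 = true NAND true = false
G7 = G1 NAND G6 = true NAND false = true
G9 = G1 NAND G7 = true NAND true = false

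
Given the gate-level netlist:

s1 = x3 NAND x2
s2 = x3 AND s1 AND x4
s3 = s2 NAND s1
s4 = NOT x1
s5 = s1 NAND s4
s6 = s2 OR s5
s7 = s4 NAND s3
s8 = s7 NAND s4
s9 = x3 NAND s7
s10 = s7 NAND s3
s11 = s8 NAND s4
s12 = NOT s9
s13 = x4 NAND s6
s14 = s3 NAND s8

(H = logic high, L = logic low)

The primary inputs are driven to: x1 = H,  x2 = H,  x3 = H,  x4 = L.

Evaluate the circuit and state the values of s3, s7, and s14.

s3 = H, s7 = H, s14 = L

s1 = x3 NAND x2 = H NAND H = L
s2 = x3 AND s1 AND x4 = H AND L AND L = L
s3 = s2 NAND s1 = L NAND L = H
s4 = NOT x1 = NOT H = L
s7 = s4 NAND s3 = L NAND H = H
s8 = s7 NAND s4 = H NAND L = H
s14 = s3 NAND s8 = H NAND H = L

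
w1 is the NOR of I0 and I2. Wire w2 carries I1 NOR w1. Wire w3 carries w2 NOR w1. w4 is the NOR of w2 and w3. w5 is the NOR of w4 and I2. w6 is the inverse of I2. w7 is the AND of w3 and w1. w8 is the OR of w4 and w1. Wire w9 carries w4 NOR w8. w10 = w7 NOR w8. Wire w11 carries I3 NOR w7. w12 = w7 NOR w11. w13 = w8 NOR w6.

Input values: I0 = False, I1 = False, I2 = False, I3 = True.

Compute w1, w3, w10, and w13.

w1 = I0 NOR I2 = False NOR False = True
w2 = I1 NOR w1 = False NOR True = False
w3 = w2 NOR w1 = False NOR True = False
w4 = w2 NOR w3 = False NOR False = True
w6 = NOT I2 = NOT False = True
w7 = w3 AND w1 = False AND True = False
w8 = w4 OR w1 = True OR True = True
w10 = w7 NOR w8 = False NOR True = False
w13 = w8 NOR w6 = True NOR True = False

w1 = True, w3 = False, w10 = False, w13 = False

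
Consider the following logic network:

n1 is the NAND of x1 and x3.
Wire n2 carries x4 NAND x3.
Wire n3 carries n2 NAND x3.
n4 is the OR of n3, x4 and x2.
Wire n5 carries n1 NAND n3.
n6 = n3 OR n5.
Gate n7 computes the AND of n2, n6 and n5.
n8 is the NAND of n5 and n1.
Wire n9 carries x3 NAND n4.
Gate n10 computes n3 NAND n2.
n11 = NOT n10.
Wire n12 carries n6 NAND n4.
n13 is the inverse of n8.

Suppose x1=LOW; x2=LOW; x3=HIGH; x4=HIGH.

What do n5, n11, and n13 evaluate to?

n1 = x1 NAND x3 = LOW NAND HIGH = HIGH
n2 = x4 NAND x3 = HIGH NAND HIGH = LOW
n3 = n2 NAND x3 = LOW NAND HIGH = HIGH
n5 = n1 NAND n3 = HIGH NAND HIGH = LOW
n8 = n5 NAND n1 = LOW NAND HIGH = HIGH
n10 = n3 NAND n2 = HIGH NAND LOW = HIGH
n11 = NOT n10 = NOT HIGH = LOW
n13 = NOT n8 = NOT HIGH = LOW

n5 = LOW, n11 = LOW, n13 = LOW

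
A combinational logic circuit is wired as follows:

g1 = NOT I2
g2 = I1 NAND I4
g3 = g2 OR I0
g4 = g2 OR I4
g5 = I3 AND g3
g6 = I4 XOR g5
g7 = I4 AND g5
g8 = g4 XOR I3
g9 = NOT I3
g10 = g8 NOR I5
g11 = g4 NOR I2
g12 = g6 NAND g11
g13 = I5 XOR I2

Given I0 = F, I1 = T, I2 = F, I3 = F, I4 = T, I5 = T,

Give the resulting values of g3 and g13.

g3 = F, g13 = T

g2 = I1 NAND I4 = T NAND T = F
g3 = g2 OR I0 = F OR F = F
g13 = I5 XOR I2 = T XOR F = T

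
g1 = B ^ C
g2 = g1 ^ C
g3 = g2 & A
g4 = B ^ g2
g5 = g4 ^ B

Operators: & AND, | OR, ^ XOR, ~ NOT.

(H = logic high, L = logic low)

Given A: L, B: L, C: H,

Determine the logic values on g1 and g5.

g1 = H, g5 = L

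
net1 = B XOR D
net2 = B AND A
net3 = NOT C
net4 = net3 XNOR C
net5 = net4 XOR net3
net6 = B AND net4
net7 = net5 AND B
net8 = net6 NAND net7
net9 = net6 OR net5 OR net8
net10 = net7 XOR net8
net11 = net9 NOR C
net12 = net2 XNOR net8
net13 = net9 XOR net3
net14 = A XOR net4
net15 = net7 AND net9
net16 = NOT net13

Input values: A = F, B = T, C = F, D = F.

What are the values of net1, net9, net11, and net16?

net1 = T; net9 = T; net11 = F; net16 = T

net1 = B XOR D = T XOR F = T
net3 = NOT C = NOT F = T
net4 = net3 XNOR C = T XNOR F = F
net5 = net4 XOR net3 = F XOR T = T
net6 = B AND net4 = T AND F = F
net7 = net5 AND B = T AND T = T
net8 = net6 NAND net7 = F NAND T = T
net9 = net6 OR net5 OR net8 = F OR T OR T = T
net11 = net9 NOR C = T NOR F = F
net13 = net9 XOR net3 = T XOR T = F
net16 = NOT net13 = NOT F = T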